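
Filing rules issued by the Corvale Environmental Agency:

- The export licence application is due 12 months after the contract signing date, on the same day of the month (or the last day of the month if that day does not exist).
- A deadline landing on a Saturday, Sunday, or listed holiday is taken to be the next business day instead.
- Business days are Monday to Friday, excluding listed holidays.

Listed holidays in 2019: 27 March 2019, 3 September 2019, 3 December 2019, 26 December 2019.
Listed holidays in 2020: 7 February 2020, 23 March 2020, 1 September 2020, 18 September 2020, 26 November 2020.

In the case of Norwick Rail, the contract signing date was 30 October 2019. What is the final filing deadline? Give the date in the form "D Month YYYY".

30 October 2020

12 months after 30 October 2019, on the same day of the month, is 30 October 2020.
Since 30 October 2020 is a Friday and not a holiday, the date is unchanged.
Final deadline: 30 October 2020.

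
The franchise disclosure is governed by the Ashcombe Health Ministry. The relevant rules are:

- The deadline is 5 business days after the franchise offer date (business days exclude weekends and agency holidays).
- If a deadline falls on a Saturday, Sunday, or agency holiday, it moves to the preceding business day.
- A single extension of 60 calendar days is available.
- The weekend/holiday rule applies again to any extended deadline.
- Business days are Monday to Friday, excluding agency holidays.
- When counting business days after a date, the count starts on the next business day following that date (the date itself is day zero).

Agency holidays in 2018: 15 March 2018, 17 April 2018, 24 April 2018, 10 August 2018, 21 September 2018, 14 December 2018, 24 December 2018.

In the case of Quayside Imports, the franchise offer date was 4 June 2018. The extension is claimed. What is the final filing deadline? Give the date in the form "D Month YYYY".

Starting the day after 4 June 2018 and counting 5 business days lands on 11 June 2018.
11 June 2018 falls on a Monday, which is a business day, so no adjustment is needed.
Applying the 60-calendar-day extension: 11 June 2018 + 60 days = 10 August 2018.
Because 10 August 2018 is a listed holiday, the deadline becomes 9 August 2018 (Thursday).
Deadline: 9 August 2018.

9 August 2018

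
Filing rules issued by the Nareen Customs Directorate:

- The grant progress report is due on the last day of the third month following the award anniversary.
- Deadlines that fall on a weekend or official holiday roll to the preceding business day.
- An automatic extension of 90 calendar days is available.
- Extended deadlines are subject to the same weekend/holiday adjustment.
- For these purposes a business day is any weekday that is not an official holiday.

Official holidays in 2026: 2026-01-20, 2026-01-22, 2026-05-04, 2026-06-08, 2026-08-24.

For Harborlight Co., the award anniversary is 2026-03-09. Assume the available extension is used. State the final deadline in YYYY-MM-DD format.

2026-09-28

3 months after 2026-03-09 falls in June 2026; the last day of that month is 2026-06-30.
2026-06-30 is a Tuesday and not a listed holiday, so it stands.
Add the 90 calendar-day extension to 2026-06-30: 2026-09-28.
2026-09-28 (Monday) is already a business day.
Deadline: 2026-09-28.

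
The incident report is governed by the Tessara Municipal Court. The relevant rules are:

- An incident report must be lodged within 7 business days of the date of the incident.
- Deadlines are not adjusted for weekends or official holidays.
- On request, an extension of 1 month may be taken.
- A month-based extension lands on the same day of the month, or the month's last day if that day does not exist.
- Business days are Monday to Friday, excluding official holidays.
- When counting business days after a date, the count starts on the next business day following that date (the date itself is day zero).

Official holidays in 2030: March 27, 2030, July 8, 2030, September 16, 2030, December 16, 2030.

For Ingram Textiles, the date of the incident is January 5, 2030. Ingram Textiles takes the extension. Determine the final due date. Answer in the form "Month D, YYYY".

February 15, 2030

7 business days after January 5, 2030, excluding weekends and holidays, is January 15, 2030.
January 15, 2030 is a Tuesday; no weekend or holiday adjustment applies.
Applying the 1 month extension: 1 month after January 15, 2030 is February 15, 2030.
February 15, 2030 falls on a Friday. The rules make no weekend/holiday allowance, so it remains February 15, 2030.
Final deadline: February 15, 2030.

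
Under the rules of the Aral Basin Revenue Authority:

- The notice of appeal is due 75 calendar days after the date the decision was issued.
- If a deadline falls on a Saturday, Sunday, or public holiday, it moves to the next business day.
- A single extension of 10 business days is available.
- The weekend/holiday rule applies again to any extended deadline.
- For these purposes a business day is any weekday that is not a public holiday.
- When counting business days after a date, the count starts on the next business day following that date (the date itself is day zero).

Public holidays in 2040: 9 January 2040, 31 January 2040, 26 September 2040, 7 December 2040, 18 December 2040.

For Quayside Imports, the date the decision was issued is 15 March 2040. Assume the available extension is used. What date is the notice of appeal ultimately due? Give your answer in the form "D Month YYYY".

12 June 2040

75 calendar days after 15 March 2040 is 29 May 2040.
29 May 2040 (Tuesday) is already a business day.
The 10-business-day extension runs from 29 May 2040 to 12 June 2040.
12 June 2040 is a Tuesday and not a listed holiday, so it stands.
Final deadline: 12 June 2040.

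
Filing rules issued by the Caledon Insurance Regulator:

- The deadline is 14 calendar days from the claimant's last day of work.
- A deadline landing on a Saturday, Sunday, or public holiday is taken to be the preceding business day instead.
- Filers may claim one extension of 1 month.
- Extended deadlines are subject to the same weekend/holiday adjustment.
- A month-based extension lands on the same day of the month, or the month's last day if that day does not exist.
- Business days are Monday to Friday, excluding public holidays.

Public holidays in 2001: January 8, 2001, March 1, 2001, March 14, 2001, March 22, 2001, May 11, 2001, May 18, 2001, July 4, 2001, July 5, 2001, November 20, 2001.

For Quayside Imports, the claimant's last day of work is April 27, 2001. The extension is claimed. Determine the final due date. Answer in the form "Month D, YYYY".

June 8, 2001

From April 27, 2001, 14 calendar days later is May 11, 2001.
Because May 11, 2001 is a listed holiday, the deadline becomes May 10, 2001 (Thursday).
Add 1 month to May 10, 2001: June 10, 2001.
June 10, 2001 falls on a Sunday. Rolling to the preceding business day gives June 8, 2001, a Friday.
Final deadline: June 8, 2001.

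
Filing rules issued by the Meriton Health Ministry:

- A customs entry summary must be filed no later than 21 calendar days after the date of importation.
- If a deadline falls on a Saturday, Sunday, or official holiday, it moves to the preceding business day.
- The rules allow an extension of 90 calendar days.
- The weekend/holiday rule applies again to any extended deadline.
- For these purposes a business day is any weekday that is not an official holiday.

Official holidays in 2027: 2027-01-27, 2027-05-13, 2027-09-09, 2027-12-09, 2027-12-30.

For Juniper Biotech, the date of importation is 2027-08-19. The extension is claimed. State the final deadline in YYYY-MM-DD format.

2027-12-07

21 calendar days after 2027-08-19 is 2027-09-09.
2027-09-09 is a listed holiday, so it moves to the preceding business day, 2027-09-08 (Wednesday).
Add the 90 calendar-day extension to 2027-09-08: 2027-12-07.
Since 2027-12-07 is a Tuesday and not a holiday, the date is unchanged.
The final due date is 2027-12-07.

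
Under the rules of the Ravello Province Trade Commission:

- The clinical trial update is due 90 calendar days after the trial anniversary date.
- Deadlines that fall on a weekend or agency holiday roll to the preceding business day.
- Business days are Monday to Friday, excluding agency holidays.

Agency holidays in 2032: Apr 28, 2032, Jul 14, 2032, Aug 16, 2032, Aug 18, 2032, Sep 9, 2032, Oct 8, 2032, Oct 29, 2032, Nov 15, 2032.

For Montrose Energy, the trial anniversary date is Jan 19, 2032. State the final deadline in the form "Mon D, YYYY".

Apr 16, 2032

Adding 90 calendar days to Jan 19, 2032 gives Apr 18, 2032.
Apr 18, 2032 is a Sunday; the preceding business day is Apr 16, 2032 (Friday).
Deadline: Apr 16, 2032.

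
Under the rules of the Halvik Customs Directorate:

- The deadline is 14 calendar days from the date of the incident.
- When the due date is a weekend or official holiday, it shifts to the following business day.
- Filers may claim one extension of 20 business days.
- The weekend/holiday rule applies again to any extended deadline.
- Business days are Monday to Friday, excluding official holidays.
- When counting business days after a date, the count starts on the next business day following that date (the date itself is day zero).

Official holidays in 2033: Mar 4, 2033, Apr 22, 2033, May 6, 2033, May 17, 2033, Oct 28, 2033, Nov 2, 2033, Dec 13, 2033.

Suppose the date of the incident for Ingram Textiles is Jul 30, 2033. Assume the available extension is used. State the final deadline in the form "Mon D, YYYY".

From Jul 30, 2033, 14 calendar days later is Aug 13, 2033.
Because Aug 13, 2033 is a Saturday, the deadline becomes Aug 15, 2033 (Monday).
Applying the 20-business-day extension: 20 business days after Aug 15, 2033 is Sep 12, 2033.
Sep 12, 2033 falls on a Monday, which is a business day, so no adjustment is needed.
Final deadline: Sep 12, 2033.

Sep 12, 2033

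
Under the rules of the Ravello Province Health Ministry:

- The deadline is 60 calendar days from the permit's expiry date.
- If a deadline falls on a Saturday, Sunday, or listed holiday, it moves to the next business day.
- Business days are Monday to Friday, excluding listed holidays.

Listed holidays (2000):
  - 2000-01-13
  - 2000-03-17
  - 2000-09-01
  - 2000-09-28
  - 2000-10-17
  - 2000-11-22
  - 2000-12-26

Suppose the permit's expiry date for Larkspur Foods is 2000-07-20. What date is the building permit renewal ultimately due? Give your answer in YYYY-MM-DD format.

From 2000-07-20, 60 calendar days later is 2000-09-18.
2000-09-18 falls on a Monday, which is a business day, so no adjustment is needed.
Deadline: 2000-09-18.

2000-09-18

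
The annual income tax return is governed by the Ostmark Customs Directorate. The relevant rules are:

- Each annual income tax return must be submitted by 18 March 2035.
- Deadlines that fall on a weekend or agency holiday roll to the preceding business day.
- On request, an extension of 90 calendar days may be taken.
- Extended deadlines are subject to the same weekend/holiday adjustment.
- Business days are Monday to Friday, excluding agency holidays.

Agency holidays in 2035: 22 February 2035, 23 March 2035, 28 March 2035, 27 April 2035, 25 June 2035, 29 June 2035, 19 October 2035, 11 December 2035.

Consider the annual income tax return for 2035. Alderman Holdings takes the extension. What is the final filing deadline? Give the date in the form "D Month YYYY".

The stated deadline is 18 March 2035.
18 March 2035 is a Sunday; the preceding business day is 16 March 2035 (Friday).
Add the 90 calendar-day extension to 16 March 2035: 14 June 2035.
14 June 2035 is a Thursday and not a listed holiday, so it stands.
Deadline: 14 June 2035.

14 June 2035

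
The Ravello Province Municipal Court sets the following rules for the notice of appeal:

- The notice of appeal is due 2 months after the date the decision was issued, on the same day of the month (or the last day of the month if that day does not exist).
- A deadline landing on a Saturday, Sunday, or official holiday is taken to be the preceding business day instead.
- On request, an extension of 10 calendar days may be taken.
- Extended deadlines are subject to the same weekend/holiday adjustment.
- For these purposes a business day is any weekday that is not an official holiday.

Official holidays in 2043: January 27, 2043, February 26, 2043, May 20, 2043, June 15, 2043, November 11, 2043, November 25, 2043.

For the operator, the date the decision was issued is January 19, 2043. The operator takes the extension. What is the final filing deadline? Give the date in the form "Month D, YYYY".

March 27, 2043

Moving 2 months forward from January 19, 2043 on the corresponding day gives March 19, 2043.
March 19, 2043 falls on a Thursday, which is a business day, so no adjustment is needed.
Add the 10 calendar-day extension to March 19, 2043: March 29, 2043.
March 29, 2043 is a Sunday; the preceding business day is March 27, 2043 (Friday).
So the filing is due March 27, 2043.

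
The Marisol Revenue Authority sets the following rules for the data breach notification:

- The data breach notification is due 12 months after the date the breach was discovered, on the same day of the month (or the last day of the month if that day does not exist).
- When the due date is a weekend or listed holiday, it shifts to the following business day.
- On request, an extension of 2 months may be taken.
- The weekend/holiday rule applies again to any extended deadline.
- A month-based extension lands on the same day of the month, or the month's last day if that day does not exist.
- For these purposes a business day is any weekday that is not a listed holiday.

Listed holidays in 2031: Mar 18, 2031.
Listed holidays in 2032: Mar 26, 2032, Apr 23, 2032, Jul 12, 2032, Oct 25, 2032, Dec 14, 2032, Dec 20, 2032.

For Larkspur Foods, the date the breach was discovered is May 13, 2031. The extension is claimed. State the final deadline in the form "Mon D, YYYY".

Jul 13, 2032

12 months after May 13, 2031, on the same day of the month, is May 13, 2032.
May 13, 2032 falls on a Thursday, which is a business day, so no adjustment is needed.
Applying the 2 months extension: 2 months after May 13, 2032 is Jul 13, 2032.
Jul 13, 2032 falls on a Tuesday, which is a business day, so no adjustment is needed.
Final deadline: Jul 13, 2032.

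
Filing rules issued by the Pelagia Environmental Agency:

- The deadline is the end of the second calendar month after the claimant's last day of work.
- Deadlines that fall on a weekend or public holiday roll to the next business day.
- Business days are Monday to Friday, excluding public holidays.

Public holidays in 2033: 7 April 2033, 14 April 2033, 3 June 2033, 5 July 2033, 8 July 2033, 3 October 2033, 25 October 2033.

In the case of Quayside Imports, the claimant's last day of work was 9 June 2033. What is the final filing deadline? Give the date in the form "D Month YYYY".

2 months after 9 June 2033 is August 2033; that month ends on 31 August 2033.
31 August 2033 (Wednesday) is already a business day.
Final deadline: 31 August 2033.

31 August 2033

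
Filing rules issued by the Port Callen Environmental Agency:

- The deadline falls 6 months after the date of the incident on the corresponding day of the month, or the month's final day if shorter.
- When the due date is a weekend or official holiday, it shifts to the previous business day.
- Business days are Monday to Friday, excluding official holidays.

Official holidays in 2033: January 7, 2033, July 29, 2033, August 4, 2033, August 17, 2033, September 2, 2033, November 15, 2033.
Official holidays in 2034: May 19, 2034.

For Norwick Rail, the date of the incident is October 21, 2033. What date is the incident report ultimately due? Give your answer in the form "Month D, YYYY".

6 months after October 21, 2033, on the same day of the month, is April 21, 2034.
Since April 21, 2034 is a Friday and not a holiday, the date is unchanged.
So the filing is due April 21, 2034.

April 21, 2034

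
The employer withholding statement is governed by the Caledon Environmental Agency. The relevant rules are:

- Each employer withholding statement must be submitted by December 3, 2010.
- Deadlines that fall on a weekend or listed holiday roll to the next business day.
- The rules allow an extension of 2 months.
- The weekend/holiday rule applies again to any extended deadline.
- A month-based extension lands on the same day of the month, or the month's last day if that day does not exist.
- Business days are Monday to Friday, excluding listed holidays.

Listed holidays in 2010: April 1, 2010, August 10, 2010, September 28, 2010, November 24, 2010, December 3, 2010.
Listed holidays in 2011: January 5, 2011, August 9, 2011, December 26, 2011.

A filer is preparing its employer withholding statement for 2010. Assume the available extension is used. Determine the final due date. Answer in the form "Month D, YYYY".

February 7, 2011

The statutory due date is December 3, 2010.
December 3, 2010 is a listed holiday; the next business day is December 6, 2010 (Monday).
The 2 months extension carries December 6, 2010 to February 6, 2011.
February 6, 2011 is a Sunday, so it moves to the next business day, February 7, 2011 (Monday).
So the filing is due February 7, 2011.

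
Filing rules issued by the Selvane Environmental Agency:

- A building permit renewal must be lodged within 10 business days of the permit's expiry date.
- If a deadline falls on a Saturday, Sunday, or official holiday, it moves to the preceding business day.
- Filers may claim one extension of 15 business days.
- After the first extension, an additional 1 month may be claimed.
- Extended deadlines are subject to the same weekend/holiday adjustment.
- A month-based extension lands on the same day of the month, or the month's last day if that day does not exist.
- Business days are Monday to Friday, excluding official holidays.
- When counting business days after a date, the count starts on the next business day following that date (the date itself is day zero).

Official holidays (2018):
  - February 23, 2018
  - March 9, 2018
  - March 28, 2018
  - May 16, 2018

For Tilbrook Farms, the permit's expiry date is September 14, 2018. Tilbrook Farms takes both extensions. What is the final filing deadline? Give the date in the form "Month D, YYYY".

10 business days after September 14, 2018, excluding weekends and holidays, is September 28, 2018.
September 28, 2018 (Friday) is already a business day.
The 15-business-day extension runs from September 28, 2018 to October 19, 2018.
October 19, 2018 is a Friday and not a listed holiday, so it stands.
Applying the 1 month extension: 1 month after October 19, 2018 is November 19, 2018.
Since November 19, 2018 is a Monday and not a holiday, the date is unchanged.
The final due date is November 19, 2018.

November 19, 2018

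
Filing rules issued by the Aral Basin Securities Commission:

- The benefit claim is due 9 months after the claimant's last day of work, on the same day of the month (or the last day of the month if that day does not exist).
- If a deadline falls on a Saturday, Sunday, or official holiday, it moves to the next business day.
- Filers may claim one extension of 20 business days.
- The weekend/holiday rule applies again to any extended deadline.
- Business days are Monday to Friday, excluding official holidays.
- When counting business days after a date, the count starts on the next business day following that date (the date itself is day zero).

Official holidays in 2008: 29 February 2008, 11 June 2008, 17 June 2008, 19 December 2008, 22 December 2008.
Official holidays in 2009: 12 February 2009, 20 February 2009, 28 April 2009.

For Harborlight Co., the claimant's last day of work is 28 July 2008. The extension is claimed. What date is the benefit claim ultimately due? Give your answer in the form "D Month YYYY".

9 months from 28 July 2008 is 28 April 2009.
28 April 2009 is a listed holiday, so it moves to the next business day, 29 April 2009 (Wednesday).
Applying the 20-business-day extension: 20 business days after 29 April 2009 is 27 May 2009.
Since 27 May 2009 is a Wednesday and not a holiday, the date is unchanged.
Deadline: 27 May 2009.

27 May 2009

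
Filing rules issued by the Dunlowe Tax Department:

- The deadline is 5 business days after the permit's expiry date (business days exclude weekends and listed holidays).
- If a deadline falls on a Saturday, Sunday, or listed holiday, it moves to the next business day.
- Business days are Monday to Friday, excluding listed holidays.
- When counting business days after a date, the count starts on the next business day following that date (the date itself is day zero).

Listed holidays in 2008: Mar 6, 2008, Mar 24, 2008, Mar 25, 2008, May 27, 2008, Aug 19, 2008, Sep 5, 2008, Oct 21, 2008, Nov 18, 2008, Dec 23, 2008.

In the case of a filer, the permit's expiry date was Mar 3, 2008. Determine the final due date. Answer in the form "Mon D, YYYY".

Counting 5 business days after Mar 3, 2008 (skipping weekends and listed holidays) reaches Mar 11, 2008.
Since Mar 11, 2008 is a Tuesday and not a holiday, the date is unchanged.
Final deadline: Mar 11, 2008.

Mar 11, 2008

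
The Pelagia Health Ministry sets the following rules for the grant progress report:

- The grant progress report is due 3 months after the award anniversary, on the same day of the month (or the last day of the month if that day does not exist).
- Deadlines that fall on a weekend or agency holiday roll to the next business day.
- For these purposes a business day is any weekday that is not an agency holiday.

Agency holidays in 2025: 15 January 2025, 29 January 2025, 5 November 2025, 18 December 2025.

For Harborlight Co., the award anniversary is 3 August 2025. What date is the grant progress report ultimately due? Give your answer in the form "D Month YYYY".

3 November 2025

3 months after 3 August 2025, on the same day of the month, is 3 November 2025.
3 November 2025 is a Monday and not a listed holiday, so it stands.
Deadline: 3 November 2025.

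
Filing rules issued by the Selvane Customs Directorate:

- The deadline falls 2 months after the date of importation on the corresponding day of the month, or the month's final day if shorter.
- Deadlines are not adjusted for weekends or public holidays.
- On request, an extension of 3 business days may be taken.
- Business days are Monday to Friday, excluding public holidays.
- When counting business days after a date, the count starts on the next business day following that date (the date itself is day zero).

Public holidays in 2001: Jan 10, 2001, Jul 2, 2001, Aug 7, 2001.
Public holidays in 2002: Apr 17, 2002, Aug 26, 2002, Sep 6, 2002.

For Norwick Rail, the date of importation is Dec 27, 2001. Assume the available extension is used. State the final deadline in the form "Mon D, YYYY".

2 months from Dec 27, 2001 is Feb 27, 2002.
Feb 27, 2002 falls on a Wednesday. The rules make no weekend/holiday allowance, so it remains Feb 27, 2002.
The 3-business-day extension runs from Feb 27, 2002 to Mar 4, 2002.
Mar 4, 2002 is a Monday; no weekend or holiday adjustment applies.
So the filing is due Mar 4, 2002.

Mar 4, 2002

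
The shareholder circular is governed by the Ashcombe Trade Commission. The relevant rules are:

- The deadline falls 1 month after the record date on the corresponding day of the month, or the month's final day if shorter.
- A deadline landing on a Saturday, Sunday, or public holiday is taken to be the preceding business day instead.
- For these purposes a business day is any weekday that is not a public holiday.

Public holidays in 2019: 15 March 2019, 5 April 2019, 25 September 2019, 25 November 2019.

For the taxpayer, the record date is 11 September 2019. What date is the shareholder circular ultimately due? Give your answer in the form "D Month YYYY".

11 October 2019

Moving 1 month forward from 11 September 2019 on the corresponding day gives 11 October 2019.
11 October 2019 falls on a Friday, which is a business day, so no adjustment is needed.
So the filing is due 11 October 2019.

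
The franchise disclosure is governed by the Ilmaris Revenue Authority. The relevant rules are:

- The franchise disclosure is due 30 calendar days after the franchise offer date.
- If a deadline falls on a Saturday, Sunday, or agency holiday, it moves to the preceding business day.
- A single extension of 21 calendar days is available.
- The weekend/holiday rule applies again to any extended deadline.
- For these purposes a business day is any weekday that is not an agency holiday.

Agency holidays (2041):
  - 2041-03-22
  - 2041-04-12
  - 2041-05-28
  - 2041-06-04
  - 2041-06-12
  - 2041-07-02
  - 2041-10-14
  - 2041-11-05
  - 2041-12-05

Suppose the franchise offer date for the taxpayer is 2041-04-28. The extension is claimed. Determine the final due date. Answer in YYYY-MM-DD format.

2041-06-17

30 calendar days after 2041-04-28 is 2041-05-28.
Because 2041-05-28 is a listed holiday, the deadline becomes 2041-05-27 (Monday).
Add the 21 calendar-day extension to 2041-05-27: 2041-06-17.
2041-06-17 is a Monday and not a listed holiday, so it stands.
So the filing is due 2041-06-17.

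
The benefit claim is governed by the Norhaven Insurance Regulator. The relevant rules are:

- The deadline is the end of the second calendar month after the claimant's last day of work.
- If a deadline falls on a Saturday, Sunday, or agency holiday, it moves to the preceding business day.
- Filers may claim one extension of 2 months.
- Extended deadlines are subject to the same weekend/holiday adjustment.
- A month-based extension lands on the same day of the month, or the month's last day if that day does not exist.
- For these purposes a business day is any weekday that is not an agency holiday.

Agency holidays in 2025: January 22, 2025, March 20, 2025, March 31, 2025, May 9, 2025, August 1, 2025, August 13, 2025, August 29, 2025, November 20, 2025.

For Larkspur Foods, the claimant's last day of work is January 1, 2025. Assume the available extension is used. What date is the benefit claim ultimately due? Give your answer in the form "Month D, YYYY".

2 months after January 1, 2025 falls in March 2025; the last day of that month is March 31, 2025.
March 31, 2025 falls on a listed holiday. Rolling to the preceding business day gives March 28, 2025, a Friday.
Add 2 months to March 28, 2025: May 28, 2025.
Since May 28, 2025 is a Wednesday and not a holiday, the date is unchanged.
The final due date is May 28, 2025.

May 28, 2025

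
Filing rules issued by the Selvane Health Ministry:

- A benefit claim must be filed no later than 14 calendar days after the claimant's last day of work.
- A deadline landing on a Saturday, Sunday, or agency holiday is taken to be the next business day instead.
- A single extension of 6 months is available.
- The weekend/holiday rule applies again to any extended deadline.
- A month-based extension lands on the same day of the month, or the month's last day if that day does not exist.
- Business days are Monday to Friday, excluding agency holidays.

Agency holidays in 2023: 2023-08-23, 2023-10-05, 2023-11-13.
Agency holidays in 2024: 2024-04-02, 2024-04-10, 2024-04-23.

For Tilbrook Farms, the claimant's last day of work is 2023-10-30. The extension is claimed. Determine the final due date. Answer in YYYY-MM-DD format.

2024-05-14

Trigger date 2023-10-30 + 14 calendar days = 2023-11-13.
2023-11-13 is a listed holiday; the next business day is 2023-11-14 (Tuesday).
The 6 months extension carries 2023-11-14 to 2024-05-14.
2024-05-14 (Tuesday) is already a business day.
So the filing is due 2024-05-14.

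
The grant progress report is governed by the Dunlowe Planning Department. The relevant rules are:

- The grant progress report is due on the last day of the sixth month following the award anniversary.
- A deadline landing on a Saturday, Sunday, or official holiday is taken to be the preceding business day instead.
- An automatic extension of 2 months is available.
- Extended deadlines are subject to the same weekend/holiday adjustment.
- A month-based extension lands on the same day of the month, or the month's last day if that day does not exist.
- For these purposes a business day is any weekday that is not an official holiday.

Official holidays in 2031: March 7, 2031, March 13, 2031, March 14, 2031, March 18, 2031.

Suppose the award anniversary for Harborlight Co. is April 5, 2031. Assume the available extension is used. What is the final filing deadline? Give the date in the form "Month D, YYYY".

The sixth month after April 5, 2031 is October 2031, whose last day is October 31, 2031.
October 31, 2031 (Friday) is already a business day.
Applying the 2 months extension: 2 months after October 31, 2031 is December 31, 2031.
Since December 31, 2031 is a Wednesday and not a holiday, the date is unchanged.
Deadline: December 31, 2031.

December 31, 2031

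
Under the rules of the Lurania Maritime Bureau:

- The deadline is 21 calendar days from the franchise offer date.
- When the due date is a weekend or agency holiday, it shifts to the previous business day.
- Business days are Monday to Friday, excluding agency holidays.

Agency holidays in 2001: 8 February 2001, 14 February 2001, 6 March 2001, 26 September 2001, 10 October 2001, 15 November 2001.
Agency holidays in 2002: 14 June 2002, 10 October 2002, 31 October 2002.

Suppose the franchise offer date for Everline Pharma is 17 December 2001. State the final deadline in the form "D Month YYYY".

7 January 2002

Trigger date 17 December 2001 + 21 calendar days = 7 January 2002.
Since 7 January 2002 is a Monday and not a holiday, the date is unchanged.
Final deadline: 7 January 2002.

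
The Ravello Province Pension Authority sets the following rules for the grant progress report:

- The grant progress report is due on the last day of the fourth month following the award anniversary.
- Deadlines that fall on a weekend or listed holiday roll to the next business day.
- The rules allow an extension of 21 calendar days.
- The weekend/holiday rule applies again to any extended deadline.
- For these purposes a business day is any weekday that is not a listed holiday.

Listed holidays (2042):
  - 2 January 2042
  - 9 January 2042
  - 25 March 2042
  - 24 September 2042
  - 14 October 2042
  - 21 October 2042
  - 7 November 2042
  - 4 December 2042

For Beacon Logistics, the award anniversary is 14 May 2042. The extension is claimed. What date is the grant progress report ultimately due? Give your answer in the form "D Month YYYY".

The fourth month after 14 May 2042 is September 2042, whose last day is 30 September 2042.
30 September 2042 falls on a Tuesday, which is a business day, so no adjustment is needed.
With the 21-day extension, 30 September 2042 becomes 21 October 2042.
21 October 2042 falls on a listed holiday. Rolling to the next business day gives 22 October 2042, a Wednesday.
Final deadline: 22 October 2042.

22 October 2042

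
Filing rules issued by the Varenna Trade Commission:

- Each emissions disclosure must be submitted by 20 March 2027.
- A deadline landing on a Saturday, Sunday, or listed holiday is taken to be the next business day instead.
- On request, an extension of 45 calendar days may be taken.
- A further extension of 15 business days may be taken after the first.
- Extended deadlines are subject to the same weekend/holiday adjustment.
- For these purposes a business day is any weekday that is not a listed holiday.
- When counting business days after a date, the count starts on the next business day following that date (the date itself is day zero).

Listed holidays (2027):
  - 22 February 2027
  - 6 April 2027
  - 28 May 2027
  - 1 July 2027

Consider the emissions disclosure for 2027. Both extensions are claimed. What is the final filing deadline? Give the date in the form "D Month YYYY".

27 May 2027

The statutory due date is 20 March 2027.
20 March 2027 is a Saturday, so it moves to the next business day, 22 March 2027 (Monday).
With the 45-day extension, 22 March 2027 becomes 6 May 2027.
6 May 2027 (Thursday) is already a business day.
The 15-business-day extension runs from 6 May 2027 to 27 May 2027.
27 May 2027 is a Thursday and not a listed holiday, so it stands.
Final deadline: 27 May 2027.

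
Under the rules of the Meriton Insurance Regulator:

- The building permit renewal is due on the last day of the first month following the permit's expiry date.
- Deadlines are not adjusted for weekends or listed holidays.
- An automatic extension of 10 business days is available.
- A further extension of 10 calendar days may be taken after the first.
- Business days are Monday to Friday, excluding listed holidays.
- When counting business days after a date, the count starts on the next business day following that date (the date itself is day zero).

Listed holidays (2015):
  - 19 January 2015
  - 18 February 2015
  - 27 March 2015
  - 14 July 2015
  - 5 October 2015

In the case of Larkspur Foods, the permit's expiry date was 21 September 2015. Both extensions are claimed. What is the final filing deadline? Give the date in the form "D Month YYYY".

1 month after 21 September 2015 falls in October 2015; the last day of that month is 31 October 2015.
31 October 2015 falls on a Saturday. The rules make no weekend/holiday allowance, so it remains 31 October 2015.
Counting 10 further business days from 31 October 2015 reaches 13 November 2015.
13 November 2015 is a Friday; no weekend or holiday adjustment applies.
Applying the 10-calendar-day extension: 13 November 2015 + 10 days = 23 November 2015.
No adjustment is made for weekends or holidays, so 23 November 2015 stands.
So the filing is due 23 November 2015.

23 November 2015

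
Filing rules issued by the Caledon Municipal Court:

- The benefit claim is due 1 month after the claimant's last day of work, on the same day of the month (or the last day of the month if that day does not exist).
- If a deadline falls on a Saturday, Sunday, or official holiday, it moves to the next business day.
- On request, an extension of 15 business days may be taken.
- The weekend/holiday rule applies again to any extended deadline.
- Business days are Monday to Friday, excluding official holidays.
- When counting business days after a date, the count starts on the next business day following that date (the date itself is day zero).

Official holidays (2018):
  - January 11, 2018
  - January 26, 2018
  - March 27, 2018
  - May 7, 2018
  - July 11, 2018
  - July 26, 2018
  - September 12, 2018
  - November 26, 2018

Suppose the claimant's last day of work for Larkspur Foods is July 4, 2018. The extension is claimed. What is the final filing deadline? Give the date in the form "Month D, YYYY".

1 month from July 4, 2018 is August 4, 2018.
August 4, 2018 is a Saturday, so it moves to the next business day, August 6, 2018 (Monday).
The 15-business-day extension runs from August 6, 2018 to August 27, 2018.
August 27, 2018 (Monday) is already a business day.
Deadline: August 27, 2018.

August 27, 2018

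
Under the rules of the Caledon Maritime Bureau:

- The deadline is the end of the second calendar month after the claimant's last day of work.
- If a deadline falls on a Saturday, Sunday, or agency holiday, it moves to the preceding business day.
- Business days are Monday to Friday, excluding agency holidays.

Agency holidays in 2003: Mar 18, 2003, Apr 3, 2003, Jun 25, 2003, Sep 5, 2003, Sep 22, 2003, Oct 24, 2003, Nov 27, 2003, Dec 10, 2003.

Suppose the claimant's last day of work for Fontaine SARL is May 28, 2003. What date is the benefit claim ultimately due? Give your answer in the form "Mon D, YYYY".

2 months after May 28, 2003 falls in July 2003; the last day of that month is Jul 31, 2003.
Jul 31, 2003 (Thursday) is already a business day.
Deadline: Jul 31, 2003.

Jul 31, 2003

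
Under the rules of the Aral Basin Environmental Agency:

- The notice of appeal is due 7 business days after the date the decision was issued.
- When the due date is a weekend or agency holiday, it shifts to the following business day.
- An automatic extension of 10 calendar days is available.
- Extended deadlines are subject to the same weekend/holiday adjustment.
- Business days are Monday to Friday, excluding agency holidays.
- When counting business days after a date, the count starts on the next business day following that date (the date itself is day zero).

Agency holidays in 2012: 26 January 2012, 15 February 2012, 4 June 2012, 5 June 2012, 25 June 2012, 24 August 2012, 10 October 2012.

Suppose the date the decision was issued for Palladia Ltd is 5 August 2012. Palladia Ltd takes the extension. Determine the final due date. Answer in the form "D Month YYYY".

27 August 2012

Counting 7 business days after 5 August 2012 (skipping weekends and listed holidays) reaches 14 August 2012.
14 August 2012 falls on a Tuesday, which is a business day, so no adjustment is needed.
Add the 10 calendar-day extension to 14 August 2012: 24 August 2012.
24 August 2012 falls on a listed holiday. Rolling to the next business day gives 27 August 2012, a Monday.
So the filing is due 27 August 2012.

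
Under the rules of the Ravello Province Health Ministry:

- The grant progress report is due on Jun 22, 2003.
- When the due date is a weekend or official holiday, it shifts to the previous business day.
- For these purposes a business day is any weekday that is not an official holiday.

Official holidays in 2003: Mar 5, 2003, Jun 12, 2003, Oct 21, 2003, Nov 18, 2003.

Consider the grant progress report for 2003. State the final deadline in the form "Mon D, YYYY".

Jun 20, 2003

The statutory due date is Jun 22, 2003.
Jun 22, 2003 is a Sunday; the preceding business day is Jun 20, 2003 (Friday).
The final due date is Jun 20, 2003.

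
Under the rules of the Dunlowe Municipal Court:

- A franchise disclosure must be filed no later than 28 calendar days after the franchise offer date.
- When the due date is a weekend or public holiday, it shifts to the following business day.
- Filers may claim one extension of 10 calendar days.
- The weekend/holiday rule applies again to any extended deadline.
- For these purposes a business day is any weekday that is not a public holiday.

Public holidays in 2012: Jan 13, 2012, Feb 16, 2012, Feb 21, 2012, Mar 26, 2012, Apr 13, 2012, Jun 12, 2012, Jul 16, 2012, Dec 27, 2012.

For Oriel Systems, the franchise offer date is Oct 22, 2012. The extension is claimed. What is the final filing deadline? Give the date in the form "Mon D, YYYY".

Nov 29, 2012

28 calendar days after Oct 22, 2012 is Nov 19, 2012.
Nov 19, 2012 (Monday) is already a business day.
Applying the 10-calendar-day extension: Nov 19, 2012 + 10 days = Nov 29, 2012.
Nov 29, 2012 is a Thursday and not a listed holiday, so it stands.
Final deadline: Nov 29, 2012.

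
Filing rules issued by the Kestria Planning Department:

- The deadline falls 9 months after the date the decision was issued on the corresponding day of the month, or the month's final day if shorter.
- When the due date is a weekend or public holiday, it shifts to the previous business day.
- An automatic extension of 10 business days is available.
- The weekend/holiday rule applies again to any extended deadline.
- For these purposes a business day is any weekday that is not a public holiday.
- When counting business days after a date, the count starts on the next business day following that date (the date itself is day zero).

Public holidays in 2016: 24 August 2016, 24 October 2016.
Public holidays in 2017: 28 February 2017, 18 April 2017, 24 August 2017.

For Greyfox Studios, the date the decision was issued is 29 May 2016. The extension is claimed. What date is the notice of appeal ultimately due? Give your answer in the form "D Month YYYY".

14 March 2017

9 months after 29 May 2016, on the same day of the month, is 28 February 2017 (day 29 does not exist in February, so the month's last day is used).
28 February 2017 is a listed holiday; the preceding business day is 27 February 2017 (Monday).
The 10-business-day extension runs from 27 February 2017 to 14 March 2017.
14 March 2017 falls on a Tuesday, which is a business day, so no adjustment is needed.
Deadline: 14 March 2017.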